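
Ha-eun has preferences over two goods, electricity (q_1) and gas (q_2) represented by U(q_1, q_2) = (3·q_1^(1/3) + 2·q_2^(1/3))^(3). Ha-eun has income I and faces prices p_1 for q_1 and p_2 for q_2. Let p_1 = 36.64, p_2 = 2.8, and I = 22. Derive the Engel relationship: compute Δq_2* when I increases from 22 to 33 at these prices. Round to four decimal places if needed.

MU_q_1 ∝ 3·q_1^(-2/3), MU_q_2 ∝ 2·q_2^(-2/3), so MRS = (3/2)·(q_2/q_1)^(2/3) = p_1/p_2.
Solve for the ratio: q_2/q_1 = [(2/3)·p_1/p_2]^(1.5).
Substitute q_2 = (q_2/q_1)·q_1 into the budget: q_1* = I/(p_1 + p_2·(q_2/q_1)).
Numerically q_2/q_1 = 25.766727, so q_1* = 22/(36.64 + 2.8·25.766727) = 0.2022 and q_2* = 25.766727·0.2022 = 5.2108.
At I' = 33: q_2* = 7.8162. Change: 7.8162 − 5.2108 = 2.6054.

Δq_2* = 2.6054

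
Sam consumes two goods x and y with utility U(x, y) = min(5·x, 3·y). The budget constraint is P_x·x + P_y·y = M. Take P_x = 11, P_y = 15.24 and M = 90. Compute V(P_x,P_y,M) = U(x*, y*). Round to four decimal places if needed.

With perfect complements, no substitution: consume in ratio x:y = 3:5.
Budget: P_x·x + P_y·(5/3)·x = M, so (3·P_x + 5·P_y)·x = 3·M.
Demand: x*(P_x,P_y,M) = 3·M/(3·P_x + 5·P_y), y* = 5·M/(3·P_x + 5·P_y).
Here 3·11 + 5·15.24 = 109.2, giving x* = 2.4725 and y* = 4.1209.
Utility at the optimum: U(2.4725, 4.1209) = 12.3626.

V = 12.3626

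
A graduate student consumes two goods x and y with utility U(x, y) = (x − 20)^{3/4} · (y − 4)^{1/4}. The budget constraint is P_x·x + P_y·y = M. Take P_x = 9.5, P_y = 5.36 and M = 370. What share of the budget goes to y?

MRS = 3·(y−4)/(x−20). Tangency with P_x/P_y gives y−4 = (1/3)·(P_x/P_y)·(x−20).
Substituting into the budget: x* = 20 + 0.75·(M − 20·P_x − 4·P_y)/P_x, and y* = 4 + 0.25·(…)/P_y.
Discretionary income = 370 − 20·9.5 − 4·5.36 = 158.56; x* = 20 + 0.75·158.56/9.5 = 32.5179; y* = 4 + 0.25·158.56/5.36 = 11.3955.
Expenditure on y: 5.36·11.3955 = 61.08; share = 0.1651.

share on y = 0.1651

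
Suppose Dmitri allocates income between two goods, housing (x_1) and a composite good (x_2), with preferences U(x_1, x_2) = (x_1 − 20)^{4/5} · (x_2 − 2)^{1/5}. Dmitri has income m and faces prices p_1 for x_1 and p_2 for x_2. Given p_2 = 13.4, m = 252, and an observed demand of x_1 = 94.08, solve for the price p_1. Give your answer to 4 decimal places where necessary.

MRS = 4·(x_2−2)/(x_1−20). Tangency with p_1/p_2 gives x_2−2 = (1/4)·(p_1/p_2)·(x_1−20).
Substituting into the budget: x_1* = 20 + 0.8·(m − 20·p_1 − 2·p_2)/p_1, and x_2* = 2 + 0.2·(…)/p_2.
Set x_1* = 94.08 in the demand function and solve for p_1: p_1 = 2.

p_1 = 2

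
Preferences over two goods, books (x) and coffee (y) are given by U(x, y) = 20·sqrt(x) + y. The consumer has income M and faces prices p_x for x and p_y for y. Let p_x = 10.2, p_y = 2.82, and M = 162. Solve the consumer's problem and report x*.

x* = 7.6436

Set MRS = p_x/p_y: 10·x^(−1/2) = p_x/p_y.
Thus x* = (10·p_y/p_x)² — independent of M — with the rest of income spent on y.
Plugging in: x* = (10·2.82/10.2)² = 7.6436.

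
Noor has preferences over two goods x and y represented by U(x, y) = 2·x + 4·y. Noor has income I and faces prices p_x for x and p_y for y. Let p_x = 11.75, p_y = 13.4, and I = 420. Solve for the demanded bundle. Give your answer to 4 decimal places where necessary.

Linear utility — the consumer picks whichever good has higher MU/price: 2/11.75 = 0.1702 vs 4/13.4 = 0.2985.
y gives more utility per dollar, so spend all income on y: y* = I/p_y, x* = 0.
Numerically: x* = 0, y* = 31.3433.

x* = 0, y* = 31.3433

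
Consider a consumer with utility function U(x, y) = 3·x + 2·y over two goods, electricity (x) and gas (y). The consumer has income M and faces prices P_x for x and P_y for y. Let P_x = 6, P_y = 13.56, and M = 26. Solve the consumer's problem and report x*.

x* = 4.3333

Perfect substitutes: compare marginal utility per dollar. 3/P_x vs 2/P_y → 0.5 vs 0.1475.
x gives more utility per dollar, so spend all income on x: x* = M/P_x, y* = 0.
Numerically: x* = 4.3333, y* = 0.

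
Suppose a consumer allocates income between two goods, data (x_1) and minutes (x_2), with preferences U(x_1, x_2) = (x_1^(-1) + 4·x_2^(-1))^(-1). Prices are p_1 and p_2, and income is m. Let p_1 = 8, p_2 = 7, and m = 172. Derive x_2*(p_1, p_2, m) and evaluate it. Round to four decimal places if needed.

x_2* = 16.0124

Substitute x_2 = (x_2/x_1)·x_1 into the budget: x_1* = m/(p_1 + p_2·(x_2/x_1)).
Numerically x_2/x_1 = 2.13809, so x_1* = 172/(8 + 7·2.13809) = 7.4891 and x_2* = 2.13809·7.4891 = 16.0124.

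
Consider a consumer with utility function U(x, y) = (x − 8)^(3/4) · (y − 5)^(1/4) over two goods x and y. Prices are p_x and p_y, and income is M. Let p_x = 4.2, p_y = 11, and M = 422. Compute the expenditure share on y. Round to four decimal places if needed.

MRS = 3·(y−5)/(x−8). Tangency with p_x/p_y gives y−5 = (1/3)·(p_x/p_y)·(x−8).
Substituting into the budget: x* = 8 + 0.75·(M − 8·p_x − 5·p_y)/p_x, and y* = 5 + 0.25·(…)/p_y.
Discretionary income = 422 − 8·4.2 − 5·11 = 333.4; x* = 8 + 0.75·333.4/4.2 = 67.5357; y* = 5 + 0.25·333.4/11 = 12.5773.
Expenditure on y: 11·12.5773 = 138.35; share = 0.3278.

share on y = 0.3278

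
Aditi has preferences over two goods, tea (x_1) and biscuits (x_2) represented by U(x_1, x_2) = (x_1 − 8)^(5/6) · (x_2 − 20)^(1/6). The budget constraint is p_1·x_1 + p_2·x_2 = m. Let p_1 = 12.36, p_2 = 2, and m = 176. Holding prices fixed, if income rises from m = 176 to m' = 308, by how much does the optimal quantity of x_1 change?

Δx_1* = 8.8997

Substituting into the budget: x_1* = 8 + 5/6·(m − 8·p_1 − 20·p_2)/p_1, and x_2* = 20 + 1/6·(…)/p_2.
Discretionary income = 176 − 8·12.36 − 20·2 = 37.12; x_1* = 8 + 5/6·37.12/12.36 = 10.5027.
At m' = 308: x_1* = 19.4024. Change: 19.4024 − 10.5027 = 8.8997.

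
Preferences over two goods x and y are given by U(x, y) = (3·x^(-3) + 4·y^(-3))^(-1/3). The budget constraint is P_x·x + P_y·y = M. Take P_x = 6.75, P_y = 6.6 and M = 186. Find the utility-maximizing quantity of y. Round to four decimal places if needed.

y* = 14.4788

MU_x ∝ 3·x^(-4), MU_y ∝ 4·y^(-4), so MRS = (3/4)·(y/x)^(4) = P_x/P_y.
Solve for the ratio: y/x = [(4/3)·P_x/P_y]^(0.25).
With the ratio pinned down, the budget gives x* = M/(P_x + P_y·(y/x)) and y* = (y/x)·x*.
Numerically y/x = 1.080624, so x* = 186/(6.75 + 6.6·1.080624) = 13.3985 and y* = 1.080624·13.3985 = 14.4788.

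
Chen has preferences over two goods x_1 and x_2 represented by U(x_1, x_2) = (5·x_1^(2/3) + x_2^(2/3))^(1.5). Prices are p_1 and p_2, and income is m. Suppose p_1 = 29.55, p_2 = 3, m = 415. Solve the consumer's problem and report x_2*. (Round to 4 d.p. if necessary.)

From the CES first-order condition, 5·(x_2/x_1)^(1/3) = p_1/p_2.
Hence x_2/x_1 = ((1/5)·p_1/p_2)^(1/(1/3)), i.e. raised to the 3 power.
Substitute x_2 = (x_2/x_1)·x_1 into the budget: x_1* = m/(p_1 + p_2·(x_2/x_1)).
Numerically x_2/x_1 = 7.645373, so x_1* = 415/(29.55 + 3·7.645373) = 7.9069 and x_2* = 7.645373·7.9069 = 60.4508.

x_2* = 60.4508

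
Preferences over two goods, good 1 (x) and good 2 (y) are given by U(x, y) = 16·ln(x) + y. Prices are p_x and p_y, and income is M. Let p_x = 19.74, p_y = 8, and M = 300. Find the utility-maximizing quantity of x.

At the given prices: x* = 16·8/19.74 = 6.4843.

x* = 6.4843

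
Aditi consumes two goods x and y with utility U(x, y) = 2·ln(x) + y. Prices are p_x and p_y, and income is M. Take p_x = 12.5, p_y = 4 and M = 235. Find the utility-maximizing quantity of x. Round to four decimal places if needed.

Set MRS = p_x/p_y: (2/x)/1 = p_x/p_y.
So x*(p_x,p_y) = 2·p_y/p_x, independent of income; and y* = (M − 2·p_y)/p_y.
At the given prices: x* = 2·4/12.5 = 0.64.

x* = 0.64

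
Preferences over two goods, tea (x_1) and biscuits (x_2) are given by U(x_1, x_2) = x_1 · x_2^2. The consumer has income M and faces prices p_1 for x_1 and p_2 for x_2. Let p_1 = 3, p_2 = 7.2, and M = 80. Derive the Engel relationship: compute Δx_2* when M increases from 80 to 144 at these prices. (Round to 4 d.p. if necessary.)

Δx_2* = 5.9259

Demand: x_1*(p_1,p_2,M) = 1/3·M/p_1 and x_2* = 2/3·M/p_2.
At p_1=3, p_2=7.2, M=80: x_2* = 2/3·80/7.2 = 7.4074.
At M' = 144: x_2* = 13.3333. Change: 13.3333 − 7.4074 = 5.9259.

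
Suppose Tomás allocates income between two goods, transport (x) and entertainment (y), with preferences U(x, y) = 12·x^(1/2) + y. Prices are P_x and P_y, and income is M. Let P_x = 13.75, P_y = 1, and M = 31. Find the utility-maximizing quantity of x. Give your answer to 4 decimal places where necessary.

MU_x = 6/√x, MU_y = 1. Tangency: 6/√x = P_x/P_y.
Solve: √x = 6·P_y/P_x, so x*(P_x,P_y) = (6·P_y/P_x)², and y* = (M − P_x·x*)/P_y.
Plugging in: x* = (6·1/13.75)² = 0.1904.

x* = 0.1904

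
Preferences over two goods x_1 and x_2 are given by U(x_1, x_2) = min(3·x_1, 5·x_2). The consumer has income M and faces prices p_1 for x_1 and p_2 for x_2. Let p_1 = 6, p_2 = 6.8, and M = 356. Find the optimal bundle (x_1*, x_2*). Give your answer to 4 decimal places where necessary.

x_1* = 35.3175, x_2* = 21.1905

With perfect complements, no substitution: consume in ratio x_1:x_2 = 5:3.
Budget: p_1·x_1 + p_2·(3/5)·x_1 = M, so (5·p_1 + 3·p_2)·x_1 = 5·M.
Demand: x_1*(p_1,p_2,M) = 5·M/(5·p_1 + 3·p_2), x_2* = 3·M/(5·p_1 + 3·p_2).
Here 5·6 + 3·6.8 = 50.4, giving x_1* = 35.3175 and x_2* = 21.1905.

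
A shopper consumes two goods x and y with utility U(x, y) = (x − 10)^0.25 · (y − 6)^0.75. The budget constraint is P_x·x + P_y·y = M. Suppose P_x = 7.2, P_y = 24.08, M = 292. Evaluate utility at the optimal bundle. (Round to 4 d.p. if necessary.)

V = 2.4169

Discretionary income = 292 − 10·7.2 − 6·24.08 = 75.52; x* = 10 + 0.25·75.52/7.2 = 12.6222; y* = 6 + 0.75·75.52/24.08 = 8.3522.
Utility at the optimum: U(12.6222, 8.3522) = 2.4169.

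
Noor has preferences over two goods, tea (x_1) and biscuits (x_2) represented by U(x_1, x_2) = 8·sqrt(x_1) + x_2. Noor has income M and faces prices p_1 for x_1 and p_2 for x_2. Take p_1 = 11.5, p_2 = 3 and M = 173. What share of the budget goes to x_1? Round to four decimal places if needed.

share on x_1 = 0.0724

Utility is quasi-linear in x_2; the FOC for x_1 is 4/√x_1 = p_1/p_2.
Thus x_1* = (4·p_2/p_1)² — independent of M — with the rest of income spent on x_2.
Plugging in: x_1* = (4·3/11.5)² = 1.0888, x_2* = 53.4928.
Expenditure on x_1: 11.5·1.0888 = 12.5217; share = 0.0724.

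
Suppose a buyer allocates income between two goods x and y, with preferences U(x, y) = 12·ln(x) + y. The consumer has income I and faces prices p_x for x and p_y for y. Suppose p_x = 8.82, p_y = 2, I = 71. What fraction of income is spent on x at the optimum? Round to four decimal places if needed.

MU_x = 12/x, MU_y = 1. Tangency: 12/x = p_x/p_y.
So x*(p_x,p_y) = 12·p_y/p_x, independent of income; and y* = (I − 12·p_y)/p_y.
At the given prices: x* = 12·2/8.82 = 2.7211, and y* = 23.5.
Expenditure on x: 8.82·2.7211 = 24; share = 0.338.

share on x = 0.338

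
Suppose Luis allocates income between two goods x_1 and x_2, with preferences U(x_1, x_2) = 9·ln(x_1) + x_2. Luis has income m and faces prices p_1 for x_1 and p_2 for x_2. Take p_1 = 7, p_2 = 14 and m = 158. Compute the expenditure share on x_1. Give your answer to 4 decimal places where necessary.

share on x_1 = 0.7975

Set MRS = p_1/p_2: (9/x_1)/1 = p_1/p_2.
So x_1*(p_1,p_2) = 9·p_2/p_1, independent of income; and x_2* = (m − 9·p_2)/p_2.
At the given prices: x_1* = 9·14/7 = 18, and x_2* = 2.2857.
Expenditure on x_1: 7·18 = 126; share = 0.7975.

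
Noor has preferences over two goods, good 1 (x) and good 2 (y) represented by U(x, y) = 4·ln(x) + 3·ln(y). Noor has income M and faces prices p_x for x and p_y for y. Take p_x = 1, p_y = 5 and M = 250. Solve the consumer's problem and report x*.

Demand: x*(p_x,p_y,M) = 4/7·M/p_x and y* = 3/7·M/p_y.
At p_x=1, p_y=5, M=250: x* = 4/7·250/1 = 142.8571.

x* = 142.8571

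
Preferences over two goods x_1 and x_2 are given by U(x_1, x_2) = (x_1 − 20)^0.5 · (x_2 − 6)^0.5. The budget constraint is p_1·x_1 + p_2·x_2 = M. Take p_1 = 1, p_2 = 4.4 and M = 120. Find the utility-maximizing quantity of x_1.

x_1* = 56.8

After buying the subsistence bundle (20, 6), a share 0.5 of the remaining income goes to x_1: x_1* = 20 + 0.5·(M − 20p_1 − 6p_2)/p_1.
Discretionary income = 120 − 20·1 − 6·4.4 = 73.6; x_1* = 20 + 0.5·73.6/1 = 56.8.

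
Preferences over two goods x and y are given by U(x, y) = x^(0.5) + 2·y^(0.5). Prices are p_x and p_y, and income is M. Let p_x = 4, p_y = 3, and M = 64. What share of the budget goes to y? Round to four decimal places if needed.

From the CES first-order condition, (1/2)·(y/x)^(0.5) = p_x/p_y.
Hence y/x = (2·p_x/p_y)^(1/(0.5)), i.e. raised to the 2 power.
With the ratio pinned down, the budget gives x* = M/(p_x + p_y·(y/x)) and y* = (y/x)·x*.
Numerically y/x = 7.111111, so x* = 64/(4 + 3·7.111111) = 2.5263 and y* = 7.111111·2.5263 = 17.9649.
Expenditure on y: 3·17.9649 = 53.8947; share = 0.8421.

share on y = 0.8421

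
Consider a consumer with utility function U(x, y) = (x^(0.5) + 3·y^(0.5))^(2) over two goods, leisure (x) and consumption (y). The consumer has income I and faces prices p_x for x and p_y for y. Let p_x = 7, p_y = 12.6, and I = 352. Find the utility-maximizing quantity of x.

From the CES first-order condition, (1/3)·(y/x)^(0.5) = p_x/p_y.
Hence y/x = (3·p_x/p_y)^(1/(0.5)), i.e. raised to the 2 power.
Substitute y = (y/x)·x into the budget: x* = I/(p_x + p_y·(y/x)).
Numerically y/x = 2.777778, so x* = 352/(7 + 12.6·2.777778) = 8.381.

x* = 8.381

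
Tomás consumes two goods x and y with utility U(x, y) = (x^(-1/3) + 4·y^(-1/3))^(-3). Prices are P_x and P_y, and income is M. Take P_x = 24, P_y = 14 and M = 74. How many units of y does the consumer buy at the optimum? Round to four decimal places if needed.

y* = 3.7633

Substitute y = (y/x)·x into the budget: x* = M/(P_x + P_y·(y/x)).
Numerically y/x = 4.237477, so x* = 74/(24 + 14·4.237477) = 0.8881 and y* = 4.237477·0.8881 = 3.7633.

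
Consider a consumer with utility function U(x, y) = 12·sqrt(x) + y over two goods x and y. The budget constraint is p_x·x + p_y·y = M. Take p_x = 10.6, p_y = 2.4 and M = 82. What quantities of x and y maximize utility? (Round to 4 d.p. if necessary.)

x* = 1.8455, y* = 26.0157

Thus x* = (6·p_y/p_x)² — independent of M — with the rest of income spent on y.
Plugging in: x* = (6·2.4/10.6)² = 1.8455, y* = 26.0157.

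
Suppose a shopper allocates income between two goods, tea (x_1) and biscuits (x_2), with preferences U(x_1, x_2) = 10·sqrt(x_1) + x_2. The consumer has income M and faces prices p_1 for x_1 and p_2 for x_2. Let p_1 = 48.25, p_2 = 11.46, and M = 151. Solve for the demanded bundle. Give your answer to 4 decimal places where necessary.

x_1* = 1.4103, x_2* = 7.2384

Set MRS = p_1/p_2: 5·x_1^(−1/2) = p_1/p_2.
Thus x_1* = (5·p_2/p_1)² — independent of M — with the rest of income spent on x_2.
Plugging in: x_1* = (5·11.46/48.25)² = 1.4103, x_2* = 7.2384.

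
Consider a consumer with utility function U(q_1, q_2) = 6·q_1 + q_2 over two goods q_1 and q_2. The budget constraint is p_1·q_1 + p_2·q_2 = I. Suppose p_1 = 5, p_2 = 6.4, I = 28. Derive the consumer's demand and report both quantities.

q_1* = 5.6, q_2* = 0

Linear utility — the consumer picks whichever good has higher MU/price: 6/5 = 1.2 vs 1/6.4 = 0.1562.
q_1 gives more utility per dollar, so spend all income on q_1: q_1* = I/p_1, q_2* = 0.
Numerically: q_1* = 5.6, q_2* = 0.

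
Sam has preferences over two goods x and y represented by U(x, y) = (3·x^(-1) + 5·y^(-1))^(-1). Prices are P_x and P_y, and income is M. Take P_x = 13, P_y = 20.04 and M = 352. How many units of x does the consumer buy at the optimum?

From the CES first-order condition, (3/5)·(y/x)^(2) = P_x/P_y.
Solve for the ratio: y/x = [(5/3)·P_x/P_y]^(0.5).
Substitute y = (y/x)·x into the budget: x* = M/(P_x + P_y·(y/x)).
Numerically y/x = 1.039794, so x* = 352/(13 + 20.04·1.039794) = 10.4027.

x* = 10.4027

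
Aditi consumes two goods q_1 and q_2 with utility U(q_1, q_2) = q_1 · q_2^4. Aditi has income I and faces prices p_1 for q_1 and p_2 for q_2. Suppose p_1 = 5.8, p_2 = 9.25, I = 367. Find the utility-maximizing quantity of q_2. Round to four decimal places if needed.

Demand: q_1*(p_1,p_2,I) = 0.2·I/p_1 and q_2* = 0.8·I/p_2.
At p_1=5.8, p_2=9.25, I=367: q_2* = 0.8·367/9.25 = 31.7405.

q_2* = 31.7405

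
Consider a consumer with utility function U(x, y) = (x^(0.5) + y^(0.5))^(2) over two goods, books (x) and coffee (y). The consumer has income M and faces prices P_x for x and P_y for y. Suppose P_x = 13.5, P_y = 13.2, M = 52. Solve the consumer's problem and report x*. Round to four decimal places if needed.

From the CES first-order condition, (y/x)^(0.5) = P_x/P_y.
Hence y/x = (P_x/P_y)^(1/(0.5)), i.e. raised to the 2 power.
With the ratio pinned down, the budget gives x* = M/(P_x + P_y·(y/x)) and y* = (y/x)·x*.
Numerically y/x = 1.045971, so x* = 52/(13.5 + 13.2·1.045971) = 1.9043.

x* = 1.9043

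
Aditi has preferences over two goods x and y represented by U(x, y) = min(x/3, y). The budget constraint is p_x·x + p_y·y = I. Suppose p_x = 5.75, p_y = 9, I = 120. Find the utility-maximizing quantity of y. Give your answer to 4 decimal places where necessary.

y* = 4.5714

Leontief preferences: the optimum is at the kink where x/3 = y/1, i.e. y = (1/3)·x.
Budget: p_x·x + p_y·(1/3)·x = I, so (3·p_x + p_y)·x = 3·I.
Demand: x*(p_x,p_y,I) = 3·I/(3·p_x + p_y), y* = I/(3·p_x + p_y).
Here 3·5.75 + 9 = 26.25, giving y* = 4.5714.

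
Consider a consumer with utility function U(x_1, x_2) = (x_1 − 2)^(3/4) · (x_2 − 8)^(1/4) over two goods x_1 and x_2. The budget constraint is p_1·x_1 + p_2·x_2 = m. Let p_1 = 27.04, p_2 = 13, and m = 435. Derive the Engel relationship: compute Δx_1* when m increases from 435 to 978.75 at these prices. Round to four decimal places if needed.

Substituting into the budget: x_1* = 2 + 0.75·(m − 2·p_1 − 8·p_2)/p_1, and x_2* = 8 + 0.25·(…)/p_2.
Discretionary income = 435 − 2·27.04 − 8·13 = 276.92; x_1* = 2 + 0.75·276.92/27.04 = 9.6808.
At m' = 978.75: x_1* = 24.7627. Change: 24.7627 − 9.6808 = 15.0818.

Δx_1* = 15.0818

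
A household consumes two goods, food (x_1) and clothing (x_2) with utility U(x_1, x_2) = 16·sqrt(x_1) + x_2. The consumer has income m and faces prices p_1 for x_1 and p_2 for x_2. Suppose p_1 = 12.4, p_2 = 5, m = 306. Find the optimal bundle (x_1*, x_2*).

x_1* = 10.4058, x_2* = 35.3935

Set MRS = p_1/p_2: 8·x_1^(−1/2) = p_1/p_2.
Thus x_1* = (8·p_2/p_1)² — independent of m — with the rest of income spent on x_2.
Plugging in: x_1* = (8·5/12.4)² = 10.4058, x_2* = 35.3935.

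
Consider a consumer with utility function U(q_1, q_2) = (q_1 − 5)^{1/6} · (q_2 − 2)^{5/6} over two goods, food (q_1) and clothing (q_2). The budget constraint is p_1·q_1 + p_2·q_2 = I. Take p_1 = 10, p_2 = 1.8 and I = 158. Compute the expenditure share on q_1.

This is Cobb-Douglas in (q_1−5, q_2−2): tangency gives 1/6·p_2·(q_2−2) = 5/6·p_1·(q_1−5).
Substituting into the budget: q_1* = 5 + 1/6·(I − 5·p_1 − 2·p_2)/p_1, and q_2* = 2 + 5/6·(…)/p_2.
Discretionary income = 158 − 5·10 − 2·1.8 = 104.4; q_1* = 5 + 1/6·104.4/10 = 6.74; q_2* = 2 + 5/6·104.4/1.8 = 50.3333.
Expenditure on q_1: 10·6.74 = 67.4; share = 0.4266.

share on q_1 = 0.4266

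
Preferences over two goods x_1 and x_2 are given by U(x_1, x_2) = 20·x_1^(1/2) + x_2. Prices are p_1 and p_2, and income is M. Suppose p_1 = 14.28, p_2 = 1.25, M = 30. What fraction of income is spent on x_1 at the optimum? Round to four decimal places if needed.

share on x_1 = 0.3647

Set MRS = p_1/p_2: 10·x_1^(−1/2) = p_1/p_2.
Solve: √x_1 = 10·p_2/p_1, so x_1*(p_1,p_2) = (10·p_2/p_1)², and x_2* = (M − p_1·x_1*)/p_2.
Plugging in: x_1* = (10·1.25/14.28)² = 0.7662, x_2* = 15.2465.
Expenditure on x_1: 14.28·0.7662 = 10.9419; share = 0.3647.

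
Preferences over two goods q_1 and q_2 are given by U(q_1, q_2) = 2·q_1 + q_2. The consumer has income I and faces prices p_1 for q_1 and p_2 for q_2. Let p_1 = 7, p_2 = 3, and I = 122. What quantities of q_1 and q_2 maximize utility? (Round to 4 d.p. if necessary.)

q_1* = 0, q_2* = 40.6667

Numerically: q_1* = 0, q_2* = 40.6667.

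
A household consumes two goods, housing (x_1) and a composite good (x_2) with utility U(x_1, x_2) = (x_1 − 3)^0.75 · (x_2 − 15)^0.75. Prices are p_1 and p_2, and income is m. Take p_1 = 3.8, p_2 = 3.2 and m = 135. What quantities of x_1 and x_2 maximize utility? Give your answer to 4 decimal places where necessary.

x_1* = 12.9474, x_2* = 26.8125

Substituting into the budget: x_1* = 3 + 0.5·(m − 3·p_1 − 15·p_2)/p_1, and x_2* = 15 + 0.5·(…)/p_2.
Discretionary income = 135 − 3·3.8 − 15·3.2 = 75.6; x_1* = 3 + 0.5·75.6/3.8 = 12.9474; x_2* = 15 + 0.5·75.6/3.2 = 26.8125.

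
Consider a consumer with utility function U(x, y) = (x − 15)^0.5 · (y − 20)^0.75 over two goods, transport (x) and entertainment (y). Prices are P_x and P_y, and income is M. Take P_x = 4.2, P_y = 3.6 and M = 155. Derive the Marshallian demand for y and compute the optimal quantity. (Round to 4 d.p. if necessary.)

This is Cobb-Douglas in (x−15, y−20): tangency gives 0.5·P_y·(y−20) = 0.75·P_x·(x−15).
Substituting into the budget: x* = 15 + 0.4·(M − 15·P_x − 20·P_y)/P_x, and y* = 20 + 0.6·(…)/P_y.
Discretionary income = 155 − 15·4.2 − 20·3.6 = 20; y* = 20 + 0.6·20/3.6 = 23.3333.

y* = 23.3333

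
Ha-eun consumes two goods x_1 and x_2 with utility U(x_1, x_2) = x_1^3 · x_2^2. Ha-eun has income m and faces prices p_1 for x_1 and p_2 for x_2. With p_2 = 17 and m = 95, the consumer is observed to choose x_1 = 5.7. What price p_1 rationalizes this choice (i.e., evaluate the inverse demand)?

MU_x_1/MU_x_2 = (3·x_2)/(2·x_1); tangency sets this equal to p_1/p_2.
Rearranging, p_2·x_2 = (2/3)·p_1·x_1. Substituting into the budget gives p_1·x_1·(1 + (2/3)) = m.
Demand: x_1*(p_1,p_2,m) = 0.6·m/p_1 and x_2* = 0.4·m/p_2.
Set x_1* = 5.7 in the demand function and solve for p_1: p_1 = 10.

p_1 = 10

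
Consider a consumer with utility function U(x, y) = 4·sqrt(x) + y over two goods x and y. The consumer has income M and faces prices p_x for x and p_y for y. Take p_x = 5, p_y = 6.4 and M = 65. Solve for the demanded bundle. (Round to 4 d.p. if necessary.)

Plugging in: x* = (2·6.4/5)² = 6.5536, y* = 5.0362.

x* = 6.5536, y* = 5.0362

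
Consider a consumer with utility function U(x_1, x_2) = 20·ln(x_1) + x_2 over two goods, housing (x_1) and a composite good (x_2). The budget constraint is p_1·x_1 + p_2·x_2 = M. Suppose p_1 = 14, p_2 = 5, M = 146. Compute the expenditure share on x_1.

Set MRS = p_1/p_2: (20/x_1)/1 = p_1/p_2.
So x_1*(p_1,p_2) = 20·p_2/p_1, independent of income; and x_2* = (M − 20·p_2)/p_2.
At the given prices: x_1* = 20·5/14 = 7.1429, and x_2* = 9.2.
Expenditure on x_1: 14·7.1429 = 100; share = 0.6849.

share on x_1 = 0.6849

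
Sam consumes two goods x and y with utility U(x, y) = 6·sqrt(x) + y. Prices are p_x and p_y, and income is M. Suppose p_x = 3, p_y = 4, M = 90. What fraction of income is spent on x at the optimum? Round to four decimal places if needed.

share on x = 0.5333

Solve: √x = 3·p_y/p_x, so x*(p_x,p_y) = (3·p_y/p_x)², and y* = (M − p_x·x*)/p_y.
Plugging in: x* = (3·4/3)² = 16, y* = 10.5.
Expenditure on x: 3·16 = 48; share = 0.5333.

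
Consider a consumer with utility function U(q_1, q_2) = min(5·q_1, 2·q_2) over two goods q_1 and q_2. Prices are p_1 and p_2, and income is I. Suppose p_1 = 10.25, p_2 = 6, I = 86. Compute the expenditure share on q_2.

Demand: q_1*(p_1,p_2,I) = 2·I/(2·p_1 + 5·p_2), q_2* = 5·I/(2·p_1 + 5·p_2).
Here 2·10.25 + 5·6 = 50.5, giving q_1* = 3.4059 and q_2* = 8.5149.
Expenditure on q_2: 6·8.5149 = 51.0891; share = 0.5941.

share on q_2 = 0.5941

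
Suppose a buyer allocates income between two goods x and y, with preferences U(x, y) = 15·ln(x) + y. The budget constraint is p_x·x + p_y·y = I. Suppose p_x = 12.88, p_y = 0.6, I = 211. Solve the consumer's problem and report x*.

x* = 0.6988

At the given prices: x* = 15·0.6/12.88 = 0.6988.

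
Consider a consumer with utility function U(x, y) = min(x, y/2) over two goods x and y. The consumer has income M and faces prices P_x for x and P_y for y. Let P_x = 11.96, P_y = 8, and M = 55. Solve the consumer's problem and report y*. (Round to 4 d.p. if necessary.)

y* = 3.9342

Leontief preferences: the optimum is at the kink where x/1 = y/2, i.e. y = 2·x.
Budget: P_x·x + P_y·2·x = M, so (P_x + 2·P_y)·x = M.
Demand: x*(P_x,P_y,M) = M/(P_x + 2·P_y), y* = 2·M/(P_x + 2·P_y).
Here 11.96 + 2·8 = 27.96, giving y* = 3.9342.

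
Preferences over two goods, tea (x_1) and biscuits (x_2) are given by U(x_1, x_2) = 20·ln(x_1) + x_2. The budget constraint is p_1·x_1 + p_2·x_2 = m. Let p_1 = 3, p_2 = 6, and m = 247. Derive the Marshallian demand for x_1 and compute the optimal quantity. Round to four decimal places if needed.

x_1* = 40

At the given prices: x_1* = 20·6/3 = 40.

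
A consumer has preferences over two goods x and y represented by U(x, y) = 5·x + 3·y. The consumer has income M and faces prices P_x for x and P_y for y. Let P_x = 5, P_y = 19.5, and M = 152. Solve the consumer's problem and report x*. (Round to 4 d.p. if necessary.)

x* = 30.4

Perfect substitutes: compare marginal utility per dollar. 5/P_x vs 3/P_y → 1 vs 0.1538.
x gives more utility per dollar, so spend all income on x: x* = M/P_x, y* = 0.
Numerically: x* = 30.4, y* = 0.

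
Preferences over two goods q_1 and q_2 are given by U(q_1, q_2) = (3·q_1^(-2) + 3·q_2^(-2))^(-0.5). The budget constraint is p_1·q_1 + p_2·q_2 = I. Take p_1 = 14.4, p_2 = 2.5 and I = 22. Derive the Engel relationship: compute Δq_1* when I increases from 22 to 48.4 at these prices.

From the CES first-order condition, (q_2/q_1)^(3) = p_1/p_2.
Solve for the ratio: q_2/q_1 = [p_1/p_2]^(1/3).
Substitute q_2 = (q_2/q_1)·q_1 into the budget: q_1* = I/(p_1 + p_2·(q_2/q_1)).
Numerically q_2/q_1 = 1.792562, so q_1* = 22/(14.4 + 2.5·1.792562) = 1.1652.
At I' = 48.4: q_1* = 2.5634. Change: 2.5634 − 1.1652 = 1.3982.

Δq_1* = 1.3982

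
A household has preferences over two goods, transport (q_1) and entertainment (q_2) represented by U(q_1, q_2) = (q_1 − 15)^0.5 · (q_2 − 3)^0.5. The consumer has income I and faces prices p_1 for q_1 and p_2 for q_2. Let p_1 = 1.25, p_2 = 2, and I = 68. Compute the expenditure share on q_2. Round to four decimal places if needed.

share on q_2 = 0.4062

Substituting into the budget: q_1* = 15 + 0.5·(I − 15·p_1 − 3·p_2)/p_1, and q_2* = 3 + 0.5·(…)/p_2.
Discretionary income = 68 − 15·1.25 − 3·2 = 43.25; q_1* = 15 + 0.5·43.25/1.25 = 32.3; q_2* = 3 + 0.5·43.25/2 = 13.8125.
Expenditure on q_2: 2·13.8125 = 27.625; share = 0.4062.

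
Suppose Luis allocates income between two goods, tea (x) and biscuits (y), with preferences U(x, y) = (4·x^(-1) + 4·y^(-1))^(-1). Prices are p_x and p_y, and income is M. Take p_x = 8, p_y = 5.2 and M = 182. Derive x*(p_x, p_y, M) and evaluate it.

x* = 12.5953

Substitute y = (y/x)·x into the budget: x* = M/(p_x + p_y·(y/x)).
Numerically y/x = 1.240347, so x* = 182/(8 + 5.2·1.240347) = 12.5953.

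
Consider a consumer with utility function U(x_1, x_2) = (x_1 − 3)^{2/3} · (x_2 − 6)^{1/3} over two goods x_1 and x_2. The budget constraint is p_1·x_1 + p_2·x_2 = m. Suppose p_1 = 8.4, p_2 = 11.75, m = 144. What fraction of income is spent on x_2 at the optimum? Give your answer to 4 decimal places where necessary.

share on x_2 = 0.6014

Let x_1' = x_1−3, x_2' = x_2−6. MRS = 2·x_2'/x_1' = p_1/p_2.
Substituting into the budget: x_1* = 3 + 2/3·(m − 3·p_1 − 6·p_2)/p_1, and x_2* = 6 + 1/3·(…)/p_2.
Discretionary income = 144 − 3·8.4 − 6·11.75 = 48.3; x_1* = 3 + 2/3·48.3/8.4 = 6.8333; x_2* = 6 + 1/3·48.3/11.75 = 7.3702.
Expenditure on x_2: 11.75·7.3702 = 86.6; share = 0.6014.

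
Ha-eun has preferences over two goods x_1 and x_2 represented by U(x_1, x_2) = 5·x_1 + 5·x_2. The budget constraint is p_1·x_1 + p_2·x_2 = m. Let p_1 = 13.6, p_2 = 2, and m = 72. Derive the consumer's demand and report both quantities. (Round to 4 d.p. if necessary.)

x_1* = 0, x_2* = 36

Linear utility — the consumer picks whichever good has higher MU/price: 5/13.6 = 0.3676 vs 5/2 = 2.5.
x_2 gives more utility per dollar, so spend all income on x_2: x_2* = m/p_2, x_1* = 0.
Numerically: x_1* = 0, x_2* = 36.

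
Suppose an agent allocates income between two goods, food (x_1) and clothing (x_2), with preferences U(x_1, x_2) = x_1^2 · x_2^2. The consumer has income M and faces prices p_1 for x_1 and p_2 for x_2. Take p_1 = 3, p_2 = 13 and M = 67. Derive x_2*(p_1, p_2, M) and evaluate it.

Demand: x_1*(p_1,p_2,M) = 0.5·M/p_1 and x_2* = 0.5·M/p_2.
At p_1=3, p_2=13, M=67: x_2* = 0.5·67/13 = 2.5769.

x_2* = 2.5769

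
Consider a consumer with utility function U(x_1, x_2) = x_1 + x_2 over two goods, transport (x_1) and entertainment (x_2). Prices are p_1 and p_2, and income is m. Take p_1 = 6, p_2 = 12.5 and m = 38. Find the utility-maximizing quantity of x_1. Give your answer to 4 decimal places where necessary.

Numerically: x_1* = 6.3333, x_2* = 0.

x_1* = 6.3333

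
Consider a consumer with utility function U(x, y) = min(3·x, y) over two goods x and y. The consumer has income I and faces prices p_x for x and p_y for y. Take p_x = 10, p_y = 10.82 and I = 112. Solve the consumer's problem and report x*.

x* = 2.6378

Leontief preferences: the optimum is at the kink where x/1 = y/3, i.e. y = 3·x.
Budget: p_x·x + p_y·3·x = I, so (p_x + 3·p_y)·x = I.
Demand: x*(p_x,p_y,I) = I/(p_x + 3·p_y), y* = 3·I/(p_x + 3·p_y).
Here 10 + 3·10.82 = 42.46, giving x* = 2.6378.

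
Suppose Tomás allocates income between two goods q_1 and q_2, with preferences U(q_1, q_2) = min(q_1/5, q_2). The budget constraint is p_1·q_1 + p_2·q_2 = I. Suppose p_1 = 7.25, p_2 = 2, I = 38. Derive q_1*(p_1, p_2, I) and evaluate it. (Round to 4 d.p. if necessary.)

q_1* = 4.9673

With perfect complements, no substitution: consume in ratio q_1:q_2 = 5:1.
Budget: p_1·q_1 + p_2·(1/5)·q_1 = I, so (5·p_1 + p_2)·q_1 = 5·I.
Demand: q_1*(p_1,p_2,I) = 5·I/(5·p_1 + p_2), q_2* = I/(5·p_1 + p_2).
Here 5·7.25 + 2 = 38.25, giving q_1* = 4.9673.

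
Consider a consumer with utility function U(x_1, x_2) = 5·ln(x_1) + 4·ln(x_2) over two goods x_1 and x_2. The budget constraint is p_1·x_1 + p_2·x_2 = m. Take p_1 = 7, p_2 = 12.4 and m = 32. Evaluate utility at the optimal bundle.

V = 5.2086

The MRS is (5/4)·x_2/x_1. Set MRS = p_1/p_2.
Rearranging, p_2·x_2 = (4/5)·p_1·x_1. Substituting into the budget gives p_1·x_1·(1 + (4/5)) = m.
Demand: x_1*(p_1,p_2,m) = 5/9·m/p_1 and x_2* = 4/9·m/p_2.
At p_1=7, p_2=12.4, m=32: x_1* = 5/9·32/7 = 2.5397, x_2* = 1.147.
Utility at the optimum: U(2.5397, 1.147) = 5.2086.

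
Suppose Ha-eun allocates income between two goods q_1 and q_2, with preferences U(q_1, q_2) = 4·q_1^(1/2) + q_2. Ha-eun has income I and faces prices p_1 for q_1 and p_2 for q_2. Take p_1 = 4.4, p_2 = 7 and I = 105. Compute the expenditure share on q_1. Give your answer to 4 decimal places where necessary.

Plugging in: q_1* = (2·7/4.4)² = 10.124, q_2* = 8.6364.
Expenditure on q_1: 4.4·10.124 = 44.5455; share = 0.4242.

share on q_1 = 0.4242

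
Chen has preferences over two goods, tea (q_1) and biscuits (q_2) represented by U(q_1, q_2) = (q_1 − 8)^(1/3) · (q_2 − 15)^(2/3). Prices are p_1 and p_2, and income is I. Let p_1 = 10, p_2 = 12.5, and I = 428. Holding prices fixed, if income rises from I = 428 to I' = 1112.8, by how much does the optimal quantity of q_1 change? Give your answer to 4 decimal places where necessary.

Discretionary income = 428 − 8·10 − 15·12.5 = 160.5; q_1* = 8 + 1/3·160.5/10 = 13.35.
At I' = 1112.8: q_1* = 36.1767. Change: 36.1767 − 13.35 = 22.8267.

Δq_1* = 22.8267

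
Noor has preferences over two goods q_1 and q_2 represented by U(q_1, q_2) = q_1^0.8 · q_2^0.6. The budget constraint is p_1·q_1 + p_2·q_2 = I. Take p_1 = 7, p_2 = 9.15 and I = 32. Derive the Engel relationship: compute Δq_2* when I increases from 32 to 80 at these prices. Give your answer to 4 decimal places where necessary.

The MRS is (4/3)·q_2/q_1. Set MRS = p_1/p_2.
So 0.8·p_2·q_2 = 0.6·p_1·q_1; combined with the budget, a share 4/7 of income goes to q_1.
Demand: q_1*(p_1,p_2,I) = 4/7·I/p_1 and q_2* = 3/7·I/p_2.
At p_1=7, p_2=9.15, I=32: q_2* = 3/7·32/9.15 = 1.4988.
At I' = 80: q_2* = 3.7471. Change: 3.7471 − 1.4988 = 2.2482.

Δq_2* = 2.2482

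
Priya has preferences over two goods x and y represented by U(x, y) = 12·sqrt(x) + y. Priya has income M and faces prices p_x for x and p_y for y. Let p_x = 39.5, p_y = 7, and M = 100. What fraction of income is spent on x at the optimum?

Set MRS = p_x/p_y: 6·x^(−1/2) = p_x/p_y.
Thus x* = (6·p_y/p_x)² — independent of M — with the rest of income spent on y.
Plugging in: x* = (6·7/39.5)² = 1.1306, y* = 7.906.
Expenditure on x: 39.5·1.1306 = 44.6582; share = 0.4466.

share on x = 0.4466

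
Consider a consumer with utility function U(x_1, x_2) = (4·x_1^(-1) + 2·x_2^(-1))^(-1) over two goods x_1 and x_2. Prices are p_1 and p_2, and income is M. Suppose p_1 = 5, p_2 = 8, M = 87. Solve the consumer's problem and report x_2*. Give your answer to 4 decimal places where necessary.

MRS = MU_x_1/MU_x_2 = 2·(x_2/x_1)^(2). Set equal to p_1/p_2.
Hence x_2/x_1 = ((1/2)·p_1/p_2)^(1/(2)), i.e. raised to the 0.5 power.
Substitute x_2 = (x_2/x_1)·x_1 into the budget: x_1* = M/(p_1 + p_2·(x_2/x_1)).
Numerically x_2/x_1 = 0.559017, so x_1* = 87/(5 + 8·0.559017) = 9.1848 and x_2* = 0.559017·9.1848 = 5.1345.

x_2* = 5.1345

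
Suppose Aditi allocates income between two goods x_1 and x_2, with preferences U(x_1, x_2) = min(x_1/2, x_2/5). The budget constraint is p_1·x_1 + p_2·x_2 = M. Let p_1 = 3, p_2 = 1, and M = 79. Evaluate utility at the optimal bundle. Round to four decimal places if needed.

Demand: x_1*(p_1,p_2,M) = 2·M/(2·p_1 + 5·p_2), x_2* = 5·M/(2·p_1 + 5·p_2).
Here 2·3 + 5·1 = 11, giving x_1* = 14.3636 and x_2* = 35.9091.
Utility at the optimum: U(14.3636, 35.9091) = 7.1818.

V = 7.1818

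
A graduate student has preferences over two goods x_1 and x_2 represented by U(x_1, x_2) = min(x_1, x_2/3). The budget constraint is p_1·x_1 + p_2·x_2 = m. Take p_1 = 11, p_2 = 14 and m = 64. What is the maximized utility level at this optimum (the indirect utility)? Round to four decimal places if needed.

Demand: x_1*(p_1,p_2,m) = m/(p_1 + 3·p_2), x_2* = 3·m/(p_1 + 3·p_2).
Here 11 + 3·14 = 53, giving x_1* = 1.2075 and x_2* = 3.6226.
Utility at the optimum: U(1.2075, 3.6226) = 1.2075.

V = 1.2075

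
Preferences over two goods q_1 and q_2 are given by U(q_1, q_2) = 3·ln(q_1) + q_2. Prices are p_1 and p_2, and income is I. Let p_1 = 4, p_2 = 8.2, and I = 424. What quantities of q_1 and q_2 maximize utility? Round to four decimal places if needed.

Set MRS = p_1/p_2: (3/q_1)/1 = p_1/p_2.
So q_1*(p_1,p_2) = 3·p_2/p_1, independent of income; and q_2* = (I − 3·p_2)/p_2.
At the given prices: q_1* = 3·8.2/4 = 6.15, and q_2* = 48.7073.

q_1* = 6.15, q_2* = 48.7073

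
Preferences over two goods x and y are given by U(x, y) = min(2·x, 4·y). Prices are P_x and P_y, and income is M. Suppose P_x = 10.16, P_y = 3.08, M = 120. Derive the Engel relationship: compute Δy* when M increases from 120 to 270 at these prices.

With perfect complements, no substitution: consume in ratio x:y = 4:2.
Budget: P_x·x + P_y·(1/2)·x = M, so (4·P_x + 2·P_y)·x = 4·M.
Demand: x*(P_x,P_y,M) = 4·M/(4·P_x + 2·P_y), y* = 2·M/(4·P_x + 2·P_y).
Here 4·10.16 + 2·3.08 = 46.8, giving y* = 5.1282.
At M' = 270: y* = 11.5385. Change: 11.5385 − 5.1282 = 6.4103.

Δy* = 6.4103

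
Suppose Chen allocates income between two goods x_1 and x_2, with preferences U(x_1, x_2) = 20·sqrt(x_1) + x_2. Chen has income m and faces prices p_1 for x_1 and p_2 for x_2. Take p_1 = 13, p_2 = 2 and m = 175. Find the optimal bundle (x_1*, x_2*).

x_1* = 2.3669, x_2* = 72.1154

MU_x_1 = 10/√x_1, MU_x_2 = 1. Tangency: 10/√x_1 = p_1/p_2.
Thus x_1* = (10·p_2/p_1)² — independent of m — with the rest of income spent on x_2.
Plugging in: x_1* = (10·2/13)² = 2.3669, x_2* = 72.1154.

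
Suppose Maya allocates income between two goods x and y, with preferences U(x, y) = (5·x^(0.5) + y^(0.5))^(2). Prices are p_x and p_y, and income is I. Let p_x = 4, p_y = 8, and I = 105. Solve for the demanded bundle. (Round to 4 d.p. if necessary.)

MRS = MU_x/MU_y = 5·(y/x)^(0.5). Set equal to p_x/p_y.
Hence y/x = ((1/5)·p_x/p_y)^(1/(0.5)), i.e. raised to the 2 power.
With the ratio pinned down, the budget gives x* = I/(p_x + p_y·(y/x)) and y* = (y/x)·x*.
Numerically y/x = 0.01, so x* = 105/(4 + 8·0.01) = 25.7353 and y* = 0.01·25.7353 = 0.2574.

x* = 25.7353, y* = 0.2574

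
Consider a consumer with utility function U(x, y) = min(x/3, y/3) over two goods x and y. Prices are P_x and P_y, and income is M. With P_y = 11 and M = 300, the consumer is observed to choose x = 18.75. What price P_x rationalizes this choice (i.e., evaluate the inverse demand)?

With perfect complements, no substitution: consume in ratio x:y = 3:3.
Budget: P_x·x + P_y·x = M, so (3·P_x + 3·P_y)·x = 3·M.
Demand: x*(P_x,P_y,M) = 3·M/(3·P_x + 3·P_y), y* = 3·M/(3·P_x + 3·P_y).
Set x* = 18.75 in the demand function and solve for P_x: P_x = 5.

P_x = 5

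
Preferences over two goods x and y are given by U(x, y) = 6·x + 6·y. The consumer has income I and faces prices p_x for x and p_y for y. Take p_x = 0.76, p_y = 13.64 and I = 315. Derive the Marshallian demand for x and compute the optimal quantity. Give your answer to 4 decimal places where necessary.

x* = 414.4737

Perfect substitutes: compare marginal utility per dollar. 6/p_x vs 6/p_y → 7.8947 vs 0.4399.
x gives more utility per dollar, so spend all income on x: x* = I/p_x, y* = 0.
Numerically: x* = 414.4737, y* = 0.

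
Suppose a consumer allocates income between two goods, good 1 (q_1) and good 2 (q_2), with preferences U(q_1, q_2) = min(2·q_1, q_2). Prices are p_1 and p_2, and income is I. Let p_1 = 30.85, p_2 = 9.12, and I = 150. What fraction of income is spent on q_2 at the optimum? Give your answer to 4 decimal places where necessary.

With perfect complements, no substitution: consume in ratio q_1:q_2 = 1:2.
Budget: p_1·q_1 + p_2·2·q_1 = I, so (p_1 + 2·p_2)·q_1 = I.
Demand: q_1*(p_1,p_2,I) = I/(p_1 + 2·p_2), q_2* = 2·I/(p_1 + 2·p_2).
Here 30.85 + 2·9.12 = 49.09, giving q_1* = 3.0556 and q_2* = 6.1112.
Expenditure on q_2: 9.12·6.1112 = 55.7344; share = 0.3716.

share on q_2 = 0.3716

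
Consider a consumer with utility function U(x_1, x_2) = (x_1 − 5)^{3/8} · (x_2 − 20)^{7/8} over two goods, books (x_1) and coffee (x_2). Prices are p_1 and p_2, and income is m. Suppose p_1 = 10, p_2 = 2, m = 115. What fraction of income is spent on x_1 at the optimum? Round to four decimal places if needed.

Let x_1' = x_1−5, x_2' = x_2−20. MRS = (3/7)·x_2'/x_1' = p_1/p_2.
After buying the subsistence bundle (5, 20), a share 0.3 of the remaining income goes to x_1: x_1* = 5 + 0.3·(m − 5p_1 − 20p_2)/p_1.
Discretionary income = 115 − 5·10 − 20·2 = 25; x_1* = 5 + 0.3·25/10 = 5.75; x_2* = 20 + 0.7·25/2 = 28.75.
Expenditure on x_1: 10·5.75 = 57.5; share = 0.5.

share on x_1 = 0.5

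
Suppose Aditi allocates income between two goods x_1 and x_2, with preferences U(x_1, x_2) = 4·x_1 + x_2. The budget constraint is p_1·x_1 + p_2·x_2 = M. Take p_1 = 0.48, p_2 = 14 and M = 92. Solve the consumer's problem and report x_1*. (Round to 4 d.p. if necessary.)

x_1* = 191.6667

Linear utility — the consumer picks whichever good has higher MU/price: 4/0.48 = 8.3333 vs 1/14 = 0.0714.
x_1 gives more utility per dollar, so spend all income on x_1: x_1* = M/p_1, x_2* = 0.
Numerically: x_1* = 191.6667, x_2* = 0.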